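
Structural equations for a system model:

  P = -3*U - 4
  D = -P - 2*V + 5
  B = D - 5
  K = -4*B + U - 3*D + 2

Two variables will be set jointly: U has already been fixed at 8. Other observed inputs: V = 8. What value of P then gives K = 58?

With U held at 8:
Intervening on P fixes its value directly, overriding its dependence on U.
Substituting into the D equation gives D = -P - 11.
B becomes -P - 16.
Substituting into the K equation gives K = 7*P + 107.
Solve 7*P + 107 = 58: P = (58 - 107) / 7 = -7.

P = -7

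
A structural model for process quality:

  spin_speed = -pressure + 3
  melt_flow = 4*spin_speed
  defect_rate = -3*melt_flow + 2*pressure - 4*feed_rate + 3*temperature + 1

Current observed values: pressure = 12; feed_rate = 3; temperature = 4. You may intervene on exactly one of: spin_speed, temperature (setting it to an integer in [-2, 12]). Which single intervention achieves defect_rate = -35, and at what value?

Intervening on spin_speed: with other inputs at their observed values, defect_rate = -12*spin_speed + 25. Solving for -35 gives spin_speed = 5, within [-2, 12].
Intervening on temperature: defect_rate = 3*temperature + 121. Reaching -35 requires temperature = -52, outside [-2, 12].

set spin_speed = 5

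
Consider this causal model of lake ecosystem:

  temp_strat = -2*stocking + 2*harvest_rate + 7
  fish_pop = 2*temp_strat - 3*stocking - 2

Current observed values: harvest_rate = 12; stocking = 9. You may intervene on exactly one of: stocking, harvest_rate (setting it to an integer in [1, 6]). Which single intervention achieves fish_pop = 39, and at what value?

Intervening on stocking: with other inputs at their observed values, fish_pop = -7*stocking + 60. Solving for 39 gives stocking = 3, within [1, 6].
Intervening on harvest_rate: fish_pop = 4*harvest_rate - 51. Reaching 39 requires harvest_rate = 45/2, not an integer.

set stocking = 3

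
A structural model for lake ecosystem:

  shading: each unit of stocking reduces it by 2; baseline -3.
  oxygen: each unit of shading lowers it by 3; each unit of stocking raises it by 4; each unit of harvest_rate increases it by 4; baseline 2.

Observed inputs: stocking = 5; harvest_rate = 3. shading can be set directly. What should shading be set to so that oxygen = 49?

shading = -5

Intervening on shading fixes its value directly, overriding its dependence on stocking.
Substituting into the oxygen equation gives oxygen = -3*shading + 34.
Solve -3*shading + 34 = 49: shading = (49 - 34) / -3 = -5.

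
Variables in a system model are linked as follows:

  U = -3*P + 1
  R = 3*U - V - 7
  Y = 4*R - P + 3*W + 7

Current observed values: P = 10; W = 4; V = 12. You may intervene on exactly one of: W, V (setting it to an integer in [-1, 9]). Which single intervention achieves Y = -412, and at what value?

Intervening on W: with other inputs at their observed values, Y = 3*W - 427. Solving for -412 gives W = 5, within [-1, 9].
Intervening on V: Y = -4*V - 367. Reaching -412 requires V = 45/4, not an integer.

set W = 5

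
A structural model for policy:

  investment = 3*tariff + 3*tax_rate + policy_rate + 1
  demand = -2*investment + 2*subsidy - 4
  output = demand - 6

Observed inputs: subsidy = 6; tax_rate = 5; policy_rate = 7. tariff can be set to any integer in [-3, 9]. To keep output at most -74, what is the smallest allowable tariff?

Substituting into the investment equation gives investment = 3*tariff + 23.
demand becomes -6*tariff - 38.
Substituting into the output equation gives output = -6*tariff - 44.
Require -6*tariff - 44 ≤ -74, so tariff ≥ 5.
The smallest integer in [-3, 9] satisfying this is 5.

tariff = 5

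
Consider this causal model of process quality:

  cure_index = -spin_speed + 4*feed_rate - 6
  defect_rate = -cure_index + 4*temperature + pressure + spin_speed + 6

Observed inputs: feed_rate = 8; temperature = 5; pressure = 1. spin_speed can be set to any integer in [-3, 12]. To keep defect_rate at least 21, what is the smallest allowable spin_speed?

Substituting into the cure_index equation gives cure_index = -spin_speed + 26.
This gives defect_rate = 2*spin_speed + 1.
Require 2*spin_speed + 1 ≥ 21, so spin_speed ≥ 10.
The smallest integer in [-3, 12] satisfying this is 10.

spin_speed = 10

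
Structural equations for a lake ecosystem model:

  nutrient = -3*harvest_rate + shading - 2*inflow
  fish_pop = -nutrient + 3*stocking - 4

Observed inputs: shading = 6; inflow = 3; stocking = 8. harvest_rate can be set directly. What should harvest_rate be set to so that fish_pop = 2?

Substituting into the nutrient equation gives nutrient = -3*harvest_rate.
Substituting into the fish_pop equation gives fish_pop = 3*harvest_rate + 20.
Solve 3*harvest_rate + 20 = 2: harvest_rate = (2 - 20) / 3 = -6.

harvest_rate = -6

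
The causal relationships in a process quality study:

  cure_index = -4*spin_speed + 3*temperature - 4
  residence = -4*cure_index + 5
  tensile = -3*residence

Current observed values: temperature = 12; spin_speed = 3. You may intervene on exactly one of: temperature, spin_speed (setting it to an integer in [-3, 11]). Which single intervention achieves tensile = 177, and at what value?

set spin_speed = 4

Intervening on temperature: tensile = 36*temperature - 207. Reaching 177 requires temperature = 32/3, not an integer.
Intervening on spin_speed: with other inputs at their observed values, tensile = -48*spin_speed + 369. Solving for 177 gives spin_speed = 4, within [-3, 11].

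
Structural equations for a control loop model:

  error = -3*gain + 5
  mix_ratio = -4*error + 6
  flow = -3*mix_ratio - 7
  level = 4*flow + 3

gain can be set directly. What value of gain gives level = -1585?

Substituting into the mix_ratio equation gives mix_ratio = 12*gain - 14.
Substituting into the flow equation gives flow = -36*gain + 35.
So level = -144*gain + 143.
Solve -144*gain + 143 = -1585: gain = (-1585 - 143) / -144 = 12.

gain = 12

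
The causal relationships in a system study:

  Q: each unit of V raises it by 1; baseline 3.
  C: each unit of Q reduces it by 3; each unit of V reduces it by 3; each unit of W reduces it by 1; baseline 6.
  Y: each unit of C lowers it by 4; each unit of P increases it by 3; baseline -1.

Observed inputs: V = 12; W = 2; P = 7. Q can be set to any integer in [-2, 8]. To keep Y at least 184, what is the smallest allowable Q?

Q = 3

Intervening on Q fixes its value directly, overriding its dependence on V.
Substituting into the C equation gives C = -3*Q - 32.
Y becomes 12*Q + 148.
Require 12*Q + 148 ≥ 184, so Q ≥ 3.
The smallest integer in [-2, 8] satisfying this is 3.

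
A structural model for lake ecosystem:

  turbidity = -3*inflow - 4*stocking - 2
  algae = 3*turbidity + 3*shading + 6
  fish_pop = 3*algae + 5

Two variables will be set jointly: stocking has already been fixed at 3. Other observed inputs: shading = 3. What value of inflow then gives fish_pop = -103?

inflow = 1

With stocking held at 3:
Substituting into the turbidity equation gives turbidity = -3*inflow - 14.
So algae = -9*inflow - 27.
Substituting into the fish_pop equation gives fish_pop = -27*inflow - 76.
Solve -27*inflow - 76 = -103: inflow = (-103 + 76) / -27 = 1.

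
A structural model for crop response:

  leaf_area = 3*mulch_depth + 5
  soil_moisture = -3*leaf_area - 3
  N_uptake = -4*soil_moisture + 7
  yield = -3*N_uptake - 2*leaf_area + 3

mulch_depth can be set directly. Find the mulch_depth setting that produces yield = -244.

mulch_depth = 0

Substituting into the soil_moisture equation gives soil_moisture = -9*mulch_depth - 18.
Substituting into the N_uptake equation gives N_uptake = 36*mulch_depth + 79.
Substituting into the yield equation gives yield = -114*mulch_depth - 244.
Solve -114*mulch_depth - 244 = -244: mulch_depth = (-244 + 244) / -114 = 0.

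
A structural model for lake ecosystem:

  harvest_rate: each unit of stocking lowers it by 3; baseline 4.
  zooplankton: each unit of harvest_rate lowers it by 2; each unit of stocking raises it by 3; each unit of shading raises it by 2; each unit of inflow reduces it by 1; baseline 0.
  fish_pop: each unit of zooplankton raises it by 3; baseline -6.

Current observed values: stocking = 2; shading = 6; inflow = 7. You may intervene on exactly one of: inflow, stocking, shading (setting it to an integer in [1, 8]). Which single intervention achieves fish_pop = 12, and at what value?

set stocking = 1

Intervening on inflow: fish_pop = -3*inflow + 60. Reaching 12 requires inflow = 16, outside [1, 8].
Intervening on stocking: with other inputs at their observed values, fish_pop = 27*stocking - 15. Solving for 12 gives stocking = 1, within [1, 8].
Intervening on shading: fish_pop = 6*shading + 3. Reaching 12 requires shading = 3/2, not an integer.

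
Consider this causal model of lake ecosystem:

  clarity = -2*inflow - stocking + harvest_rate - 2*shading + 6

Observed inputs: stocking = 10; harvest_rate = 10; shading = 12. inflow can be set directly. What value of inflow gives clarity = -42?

Substituting into the clarity equation gives clarity = -2*inflow - 18.
Solve -2*inflow - 18 = -42: inflow = (-42 + 18) / -2 = 12.

inflow = 12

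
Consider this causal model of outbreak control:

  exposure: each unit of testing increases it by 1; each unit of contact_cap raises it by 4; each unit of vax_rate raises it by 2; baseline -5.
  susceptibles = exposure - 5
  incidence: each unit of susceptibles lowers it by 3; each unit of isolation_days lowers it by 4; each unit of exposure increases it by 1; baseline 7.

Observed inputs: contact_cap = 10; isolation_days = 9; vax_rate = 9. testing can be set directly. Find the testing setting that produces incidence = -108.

Substituting into the exposure equation gives exposure = testing + 53.
So susceptibles = testing + 48.
Substituting into the incidence equation gives incidence = -2*testing - 120.
Solve -2*testing - 120 = -108: testing = (-108 + 120) / -2 = -6.

testing = -6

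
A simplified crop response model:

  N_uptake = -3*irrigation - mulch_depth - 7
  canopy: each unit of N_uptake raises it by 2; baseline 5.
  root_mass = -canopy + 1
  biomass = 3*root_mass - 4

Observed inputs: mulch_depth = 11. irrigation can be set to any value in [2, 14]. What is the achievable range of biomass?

Substituting into the N_uptake equation gives N_uptake = -3*irrigation - 18.
Substituting into the canopy equation gives canopy = -6*irrigation - 31.
Substituting into the root_mass equation gives root_mass = 6*irrigation + 32.
Substituting into the biomass equation gives biomass = 18*irrigation + 92.
Linear in irrigation, so extremes are at the endpoints: irrigation = 2 gives biomass = 128; irrigation = 14 gives biomass = 344.

128 to 344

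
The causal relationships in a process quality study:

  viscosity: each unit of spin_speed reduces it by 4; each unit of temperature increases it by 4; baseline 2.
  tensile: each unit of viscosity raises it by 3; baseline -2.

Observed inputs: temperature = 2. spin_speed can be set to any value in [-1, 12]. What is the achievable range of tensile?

Substituting into the viscosity equation gives viscosity = -4*spin_speed + 10.
Substituting into the tensile equation gives tensile = -12*spin_speed + 28.
Linear in spin_speed, so extremes are at the endpoints: spin_speed = -1 gives tensile = 40; spin_speed = 12 gives tensile = -116.

-116 to 40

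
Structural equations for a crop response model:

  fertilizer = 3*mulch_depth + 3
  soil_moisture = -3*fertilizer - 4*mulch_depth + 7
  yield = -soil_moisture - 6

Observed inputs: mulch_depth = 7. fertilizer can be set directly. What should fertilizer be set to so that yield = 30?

Intervening on fertilizer fixes its value directly, overriding its dependence on mulch_depth.
Substituting into the soil_moisture equation gives soil_moisture = -3*fertilizer - 21.
yield becomes 3*fertilizer + 15.
Solve 3*fertilizer + 15 = 30: fertilizer = (30 - 15) / 3 = 5.

fertilizer = 5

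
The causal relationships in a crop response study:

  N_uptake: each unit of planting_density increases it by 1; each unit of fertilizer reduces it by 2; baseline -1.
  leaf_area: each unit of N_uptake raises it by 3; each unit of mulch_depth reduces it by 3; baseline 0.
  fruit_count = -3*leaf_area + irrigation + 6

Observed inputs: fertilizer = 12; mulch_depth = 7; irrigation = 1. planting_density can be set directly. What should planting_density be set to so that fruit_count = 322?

planting_density = -3

Substituting into the N_uptake equation gives N_uptake = planting_density - 25.
leaf_area becomes 3*planting_density - 96.
This gives fruit_count = -9*planting_density + 295.
Solve -9*planting_density + 295 = 322: planting_density = (322 - 295) / -9 = -3.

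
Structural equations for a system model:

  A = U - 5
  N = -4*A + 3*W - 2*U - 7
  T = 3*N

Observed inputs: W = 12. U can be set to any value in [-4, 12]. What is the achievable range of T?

Substituting into the N equation gives N = -6*U + 49.
This gives T = -18*U + 147.
Linear in U, so extremes are at the endpoints: U = -4 gives T = 219; U = 12 gives T = -69.

-69 to 219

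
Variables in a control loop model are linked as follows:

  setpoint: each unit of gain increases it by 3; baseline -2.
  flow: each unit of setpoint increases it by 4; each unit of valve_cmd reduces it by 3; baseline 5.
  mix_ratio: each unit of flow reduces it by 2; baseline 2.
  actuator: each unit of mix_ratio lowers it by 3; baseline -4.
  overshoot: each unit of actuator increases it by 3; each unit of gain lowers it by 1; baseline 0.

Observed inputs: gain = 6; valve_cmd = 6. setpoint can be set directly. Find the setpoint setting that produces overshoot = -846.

Intervening on setpoint fixes its value directly, overriding its dependence on gain.
Substituting into the flow equation gives flow = 4*setpoint - 13.
mix_ratio becomes -8*setpoint + 28.
Substituting into the actuator equation gives actuator = 24*setpoint - 88.
This gives overshoot = 72*setpoint - 270.
Solve 72*setpoint - 270 = -846: setpoint = (-846 + 270) / 72 = -8.

setpoint = -8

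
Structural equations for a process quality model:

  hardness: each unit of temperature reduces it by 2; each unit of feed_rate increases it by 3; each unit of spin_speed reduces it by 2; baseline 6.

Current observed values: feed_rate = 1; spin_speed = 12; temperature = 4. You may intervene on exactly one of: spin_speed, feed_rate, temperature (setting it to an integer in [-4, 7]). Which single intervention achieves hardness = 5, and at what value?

set spin_speed = -2

Intervening on spin_speed: with other inputs at their observed values, hardness = -2*spin_speed + 1. Solving for 5 gives spin_speed = -2, within [-4, 7].
Intervening on feed_rate: hardness = 3*feed_rate - 26. Reaching 5 requires feed_rate = 31/3, not an integer.
Intervening on temperature: hardness = -2*temperature - 15. Reaching 5 requires temperature = -10, outside [-4, 7].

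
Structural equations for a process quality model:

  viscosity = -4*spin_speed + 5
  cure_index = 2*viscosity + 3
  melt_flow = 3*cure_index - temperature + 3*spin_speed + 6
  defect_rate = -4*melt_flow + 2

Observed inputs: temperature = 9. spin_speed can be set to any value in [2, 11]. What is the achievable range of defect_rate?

26 to 782

Substituting into the cure_index equation gives cure_index = -8*spin_speed + 13.
Substituting into the melt_flow equation gives melt_flow = -21*spin_speed + 36.
Substituting into the defect_rate equation gives defect_rate = 84*spin_speed - 142.
Linear in spin_speed, so extremes are at the endpoints: spin_speed = 2 gives defect_rate = 26; spin_speed = 11 gives defect_rate = 782.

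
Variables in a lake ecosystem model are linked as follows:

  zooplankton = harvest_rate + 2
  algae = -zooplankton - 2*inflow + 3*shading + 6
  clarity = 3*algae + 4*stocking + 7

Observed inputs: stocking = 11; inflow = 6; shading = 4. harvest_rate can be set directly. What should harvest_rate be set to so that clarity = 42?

harvest_rate = 7

Substituting into the algae equation gives algae = -harvest_rate + 4.
This gives clarity = -3*harvest_rate + 63.
Solve -3*harvest_rate + 63 = 42: harvest_rate = (42 - 63) / -3 = 7.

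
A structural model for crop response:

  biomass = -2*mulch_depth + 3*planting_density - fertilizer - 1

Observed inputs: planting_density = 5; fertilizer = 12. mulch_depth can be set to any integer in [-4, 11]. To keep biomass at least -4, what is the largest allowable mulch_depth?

mulch_depth = 3

Substituting into the biomass equation gives biomass = -2*mulch_depth + 2.
Require -2*mulch_depth + 2 ≥ -4, so mulch_depth ≤ 3.
The largest integer in [-4, 11] satisfying this is 3.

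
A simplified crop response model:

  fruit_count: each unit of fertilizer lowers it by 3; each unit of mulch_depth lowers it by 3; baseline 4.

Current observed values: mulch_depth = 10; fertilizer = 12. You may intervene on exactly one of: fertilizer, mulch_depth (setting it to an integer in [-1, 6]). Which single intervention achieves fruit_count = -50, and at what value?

set mulch_depth = 6

Intervening on fertilizer: fruit_count = -3*fertilizer - 26. Reaching -50 requires fertilizer = 8, outside [-1, 6].
Intervening on mulch_depth: with other inputs at their observed values, fruit_count = -3*mulch_depth - 32. Solving for -50 gives mulch_depth = 6, within [-1, 6].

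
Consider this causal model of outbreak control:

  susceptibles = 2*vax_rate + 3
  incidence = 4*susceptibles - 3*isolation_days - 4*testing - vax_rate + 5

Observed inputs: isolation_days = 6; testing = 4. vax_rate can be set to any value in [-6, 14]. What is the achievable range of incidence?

Substituting into the incidence equation gives incidence = 7*vax_rate - 17.
Linear in vax_rate, so extremes are at the endpoints: vax_rate = -6 gives incidence = -59; vax_rate = 14 gives incidence = 81.

-59 to 81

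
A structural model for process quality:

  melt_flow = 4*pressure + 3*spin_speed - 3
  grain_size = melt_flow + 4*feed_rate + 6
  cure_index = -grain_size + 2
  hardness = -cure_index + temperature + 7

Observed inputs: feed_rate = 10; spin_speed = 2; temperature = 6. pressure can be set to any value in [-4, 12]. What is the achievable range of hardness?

44 to 108

Substituting into the melt_flow equation gives melt_flow = 4*pressure + 3.
This gives grain_size = 4*pressure + 49.
Substituting into the cure_index equation gives cure_index = -4*pressure - 47.
This gives hardness = 4*pressure + 60.
Linear in pressure, so extremes are at the endpoints: pressure = -4 gives hardness = 44; pressure = 12 gives hardness = 108.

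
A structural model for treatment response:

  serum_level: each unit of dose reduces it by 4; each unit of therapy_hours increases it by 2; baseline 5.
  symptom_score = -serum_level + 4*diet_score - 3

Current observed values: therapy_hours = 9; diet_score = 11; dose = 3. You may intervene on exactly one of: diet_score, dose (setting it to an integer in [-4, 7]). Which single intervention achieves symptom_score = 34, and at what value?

set dose = 4

Intervening on diet_score: symptom_score = 4*diet_score - 14. Reaching 34 requires diet_score = 12, outside [-4, 7].
Intervening on dose: with other inputs at their observed values, symptom_score = 4*dose + 18. Solving for 34 gives dose = 4, within [-4, 7].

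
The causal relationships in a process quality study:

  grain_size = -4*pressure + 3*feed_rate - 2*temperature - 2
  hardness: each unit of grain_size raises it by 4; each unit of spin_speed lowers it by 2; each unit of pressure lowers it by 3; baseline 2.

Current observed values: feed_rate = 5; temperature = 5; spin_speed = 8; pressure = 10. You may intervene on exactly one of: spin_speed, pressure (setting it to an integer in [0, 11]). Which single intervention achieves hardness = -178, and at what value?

Intervening on spin_speed: with other inputs at their observed values, hardness = -2*spin_speed - 176. Solving for -178 gives spin_speed = 1, within [0, 11].
Intervening on pressure: hardness = -19*pressure - 2. Reaching -178 requires pressure = 176/19, not an integer.

set spin_speed = 1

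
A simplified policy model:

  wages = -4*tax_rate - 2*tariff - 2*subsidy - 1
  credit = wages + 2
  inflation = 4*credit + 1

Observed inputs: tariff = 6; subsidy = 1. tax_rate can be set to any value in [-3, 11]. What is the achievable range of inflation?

Substituting into the wages equation gives wages = -4*tax_rate - 15.
Substituting into the credit equation gives credit = -4*tax_rate - 13.
So inflation = -16*tax_rate - 51.
Linear in tax_rate, so extremes are at the endpoints: tax_rate = -3 gives inflation = -3; tax_rate = 11 gives inflation = -227.

-227 to -3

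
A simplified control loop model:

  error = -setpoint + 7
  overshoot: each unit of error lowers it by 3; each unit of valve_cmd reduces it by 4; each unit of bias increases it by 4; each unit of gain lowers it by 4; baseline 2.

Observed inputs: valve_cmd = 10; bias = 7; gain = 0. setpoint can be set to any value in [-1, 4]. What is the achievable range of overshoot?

-34 to -19

Substituting into the overshoot equation gives overshoot = 3*setpoint - 31.
Linear in setpoint, so extremes are at the endpoints: setpoint = -1 gives overshoot = -34; setpoint = 4 gives overshoot = -19.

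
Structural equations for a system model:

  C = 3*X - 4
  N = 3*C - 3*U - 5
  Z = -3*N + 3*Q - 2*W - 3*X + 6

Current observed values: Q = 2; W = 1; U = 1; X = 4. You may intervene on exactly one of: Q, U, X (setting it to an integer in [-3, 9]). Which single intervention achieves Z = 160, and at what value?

set X = -3

Intervening on Q: Z = 3*Q - 56. Reaching 160 requires Q = 72, outside [-3, 9].
Intervening on U: Z = 9*U - 59. Reaching 160 requires U = 73/3, not an integer.
Intervening on X: with other inputs at their observed values, Z = -30*X + 70. Solving for 160 gives X = -3, within [-3, 9].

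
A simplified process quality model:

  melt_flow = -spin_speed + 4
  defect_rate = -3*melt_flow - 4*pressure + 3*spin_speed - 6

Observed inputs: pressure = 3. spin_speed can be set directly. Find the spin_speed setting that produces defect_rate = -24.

spin_speed = 1

Substituting into the defect_rate equation gives defect_rate = 6*spin_speed - 30.
Solve 6*spin_speed - 30 = -24: spin_speed = (-24 + 30) / 6 = 1.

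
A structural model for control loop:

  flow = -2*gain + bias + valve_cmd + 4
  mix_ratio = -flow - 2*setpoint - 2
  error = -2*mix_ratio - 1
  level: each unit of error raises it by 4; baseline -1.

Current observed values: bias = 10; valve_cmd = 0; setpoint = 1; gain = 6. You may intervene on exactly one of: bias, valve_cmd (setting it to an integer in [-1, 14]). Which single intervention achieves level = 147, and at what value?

set valve_cmd = 13

Intervening on bias: level = 8*bias - 37. Reaching 147 requires bias = 23, outside [-1, 14].
Intervening on valve_cmd: with other inputs at their observed values, level = 8*valve_cmd + 43. Solving for 147 gives valve_cmd = 13, within [-1, 14].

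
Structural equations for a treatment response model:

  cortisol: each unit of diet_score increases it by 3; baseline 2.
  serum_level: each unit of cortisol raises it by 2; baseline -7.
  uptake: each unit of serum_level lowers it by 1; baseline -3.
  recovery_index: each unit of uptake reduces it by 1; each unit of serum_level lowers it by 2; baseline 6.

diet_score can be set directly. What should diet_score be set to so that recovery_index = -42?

diet_score = 9

Substituting into the serum_level equation gives serum_level = 6*diet_score - 3.
Substituting into the uptake equation gives uptake = -6*diet_score.
Substituting into the recovery_index equation gives recovery_index = -6*diet_score + 12.
Solve -6*diet_score + 12 = -42: diet_score = (-42 - 12) / -6 = 9.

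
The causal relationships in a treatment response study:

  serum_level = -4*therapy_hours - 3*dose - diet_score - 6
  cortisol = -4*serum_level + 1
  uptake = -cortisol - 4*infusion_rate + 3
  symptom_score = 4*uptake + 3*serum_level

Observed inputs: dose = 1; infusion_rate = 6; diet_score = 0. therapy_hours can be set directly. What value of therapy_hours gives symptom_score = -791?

Substituting into the serum_level equation gives serum_level = -4*therapy_hours - 9.
So cortisol = 16*therapy_hours + 37.
So uptake = -16*therapy_hours - 58.
So symptom_score = -76*therapy_hours - 259.
Solve -76*therapy_hours - 259 = -791: therapy_hours = (-791 + 259) / -76 = 7.

therapy_hours = 7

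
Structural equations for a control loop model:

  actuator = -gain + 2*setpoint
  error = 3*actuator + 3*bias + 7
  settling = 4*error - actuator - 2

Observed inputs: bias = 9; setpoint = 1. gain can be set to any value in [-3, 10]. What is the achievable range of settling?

Substituting into the actuator equation gives actuator = -gain + 2.
error becomes -3*gain + 40.
This gives settling = -11*gain + 156.
Linear in gain, so extremes are at the endpoints: gain = -3 gives settling = 189; gain = 10 gives settling = 46.

46 to 189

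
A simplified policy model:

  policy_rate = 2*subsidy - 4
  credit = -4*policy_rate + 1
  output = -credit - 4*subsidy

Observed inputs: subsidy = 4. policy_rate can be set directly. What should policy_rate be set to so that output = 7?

policy_rate = 6

Intervening on policy_rate fixes its value directly, overriding its dependence on subsidy.
Substituting into the output equation gives output = 4*policy_rate - 17.
Solve 4*policy_rate - 17 = 7: policy_rate = (7 + 17) / 4 = 6.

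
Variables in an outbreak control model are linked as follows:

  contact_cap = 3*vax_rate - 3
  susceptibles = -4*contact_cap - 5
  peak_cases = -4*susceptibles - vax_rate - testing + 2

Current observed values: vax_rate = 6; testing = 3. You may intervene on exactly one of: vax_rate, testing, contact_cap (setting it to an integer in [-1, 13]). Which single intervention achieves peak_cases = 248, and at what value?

set testing = 8

Intervening on vax_rate: peak_cases = 47*vax_rate - 29. Reaching 248 requires vax_rate = 277/47, not an integer.
Intervening on testing: with other inputs at their observed values, peak_cases = -testing + 256. Solving for 248 gives testing = 8, within [-1, 13].
Intervening on contact_cap: peak_cases = 16*contact_cap + 13. Reaching 248 requires contact_cap = 235/16, not an integer.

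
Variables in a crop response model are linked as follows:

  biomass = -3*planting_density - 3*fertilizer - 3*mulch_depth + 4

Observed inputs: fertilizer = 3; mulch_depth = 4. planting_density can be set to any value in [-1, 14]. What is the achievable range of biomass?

Substituting into the biomass equation gives biomass = -3*planting_density - 17.
Linear in planting_density, so extremes are at the endpoints: planting_density = -1 gives biomass = -14; planting_density = 14 gives biomass = -59.

-59 to -14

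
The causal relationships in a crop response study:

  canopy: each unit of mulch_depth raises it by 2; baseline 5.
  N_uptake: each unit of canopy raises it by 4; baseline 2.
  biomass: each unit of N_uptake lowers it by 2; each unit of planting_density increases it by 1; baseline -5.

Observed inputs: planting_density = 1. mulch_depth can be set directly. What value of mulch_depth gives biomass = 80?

Substituting into the N_uptake equation gives N_uptake = 8*mulch_depth + 22.
Substituting into the biomass equation gives biomass = -16*mulch_depth - 48.
Solve -16*mulch_depth - 48 = 80: mulch_depth = (80 + 48) / -16 = -8.

mulch_depth = -8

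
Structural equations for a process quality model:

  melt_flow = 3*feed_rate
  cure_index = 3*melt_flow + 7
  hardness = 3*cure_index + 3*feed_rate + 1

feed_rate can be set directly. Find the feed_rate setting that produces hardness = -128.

feed_rate = -5

Substituting into the cure_index equation gives cure_index = 9*feed_rate + 7.
So hardness = 30*feed_rate + 22.
Solve 30*feed_rate + 22 = -128: feed_rate = (-128 - 22) / 30 = -5.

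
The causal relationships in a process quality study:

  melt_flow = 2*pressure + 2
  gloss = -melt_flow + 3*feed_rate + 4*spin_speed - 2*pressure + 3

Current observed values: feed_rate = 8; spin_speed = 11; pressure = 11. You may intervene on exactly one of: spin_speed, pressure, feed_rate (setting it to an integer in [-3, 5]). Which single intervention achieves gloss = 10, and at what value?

Intervening on spin_speed: gloss = 4*spin_speed - 19. Reaching 10 requires spin_speed = 29/4, not an integer.
Intervening on pressure: gloss = -4*pressure + 69. Reaching 10 requires pressure = 59/4, not an integer.
Intervening on feed_rate: with other inputs at their observed values, gloss = 3*feed_rate + 1. Solving for 10 gives feed_rate = 3, within [-3, 5].

set feed_rate = 3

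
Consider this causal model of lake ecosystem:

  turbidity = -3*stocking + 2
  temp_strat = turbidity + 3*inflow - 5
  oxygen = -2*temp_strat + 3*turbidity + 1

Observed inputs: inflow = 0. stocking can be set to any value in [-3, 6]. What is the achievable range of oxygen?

Substituting into the temp_strat equation gives temp_strat = -3*stocking - 3.
So oxygen = -3*stocking + 13.
Linear in stocking, so extremes are at the endpoints: stocking = -3 gives oxygen = 22; stocking = 6 gives oxygen = -5.

-5 to 22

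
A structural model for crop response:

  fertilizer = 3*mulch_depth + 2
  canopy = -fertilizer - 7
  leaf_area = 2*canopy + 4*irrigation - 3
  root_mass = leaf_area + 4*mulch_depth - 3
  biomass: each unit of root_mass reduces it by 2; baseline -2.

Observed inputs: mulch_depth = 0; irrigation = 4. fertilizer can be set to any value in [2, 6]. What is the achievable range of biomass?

14 to 30

Intervening on fertilizer fixes its value directly, overriding its dependence on mulch_depth.
Substituting into the leaf_area equation gives leaf_area = -2*fertilizer - 1.
Substituting into the root_mass equation gives root_mass = -2*fertilizer - 4.
This gives biomass = 4*fertilizer + 6.
Linear in fertilizer, so extremes are at the endpoints: fertilizer = 2 gives biomass = 14; fertilizer = 6 gives biomass = 30.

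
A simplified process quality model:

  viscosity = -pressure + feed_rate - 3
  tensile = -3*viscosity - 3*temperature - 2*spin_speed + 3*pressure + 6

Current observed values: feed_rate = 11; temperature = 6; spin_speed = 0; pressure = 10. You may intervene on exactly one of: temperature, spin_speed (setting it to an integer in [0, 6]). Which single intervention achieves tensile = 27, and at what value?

set temperature = 5

Intervening on temperature: with other inputs at their observed values, tensile = -3*temperature + 42. Solving for 27 gives temperature = 5, within [0, 6].
Intervening on spin_speed: tensile = -2*spin_speed + 24. Reaching 27 requires spin_speed = -3/2, not an integer.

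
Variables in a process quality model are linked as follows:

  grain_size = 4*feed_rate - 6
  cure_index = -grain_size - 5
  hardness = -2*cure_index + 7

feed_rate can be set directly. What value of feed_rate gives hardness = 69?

Substituting into the cure_index equation gives cure_index = -4*feed_rate + 1.
So hardness = 8*feed_rate + 5.
Solve 8*feed_rate + 5 = 69: feed_rate = (69 - 5) / 8 = 8.

feed_rate = 8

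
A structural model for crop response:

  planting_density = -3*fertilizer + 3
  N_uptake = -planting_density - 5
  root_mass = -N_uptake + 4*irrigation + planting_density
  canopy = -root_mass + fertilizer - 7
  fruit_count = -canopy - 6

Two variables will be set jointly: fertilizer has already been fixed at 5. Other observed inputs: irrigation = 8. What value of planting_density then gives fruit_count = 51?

planting_density = 9

With fertilizer held at 5:
Intervening on planting_density fixes its value directly, overriding its dependence on fertilizer.
Substituting into the root_mass equation gives root_mass = 2*planting_density + 37.
Substituting into the canopy equation gives canopy = -2*planting_density - 39.
This gives fruit_count = 2*planting_density + 33.
Solve 2*planting_density + 33 = 51: planting_density = (51 - 33) / 2 = 9.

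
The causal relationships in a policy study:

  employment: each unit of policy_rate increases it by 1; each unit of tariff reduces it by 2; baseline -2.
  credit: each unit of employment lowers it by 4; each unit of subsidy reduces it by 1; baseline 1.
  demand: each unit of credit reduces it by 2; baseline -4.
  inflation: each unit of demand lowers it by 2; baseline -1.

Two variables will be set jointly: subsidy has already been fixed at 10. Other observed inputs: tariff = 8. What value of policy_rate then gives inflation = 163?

policy_rate = 6

With subsidy held at 10:
Substituting into the employment equation gives employment = policy_rate - 18.
This gives credit = -4*policy_rate + 63.
So demand = 8*policy_rate - 130.
Substituting into the inflation equation gives inflation = -16*policy_rate + 259.
Solve -16*policy_rate + 259 = 163: policy_rate = (163 - 259) / -16 = 6.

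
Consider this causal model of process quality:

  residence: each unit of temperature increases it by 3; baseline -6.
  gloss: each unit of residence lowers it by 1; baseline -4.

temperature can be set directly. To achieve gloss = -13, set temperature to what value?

Substituting into the gloss equation gives gloss = -3*temperature + 2.
Solve -3*temperature + 2 = -13: temperature = (-13 - 2) / -3 = 5.

temperature = 5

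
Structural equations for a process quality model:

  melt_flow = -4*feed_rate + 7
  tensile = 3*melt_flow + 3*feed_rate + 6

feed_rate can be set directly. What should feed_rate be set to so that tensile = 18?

Substituting into the tensile equation gives tensile = -9*feed_rate + 27.
Solve -9*feed_rate + 27 = 18: feed_rate = (18 - 27) / -9 = 1.

feed_rate = 1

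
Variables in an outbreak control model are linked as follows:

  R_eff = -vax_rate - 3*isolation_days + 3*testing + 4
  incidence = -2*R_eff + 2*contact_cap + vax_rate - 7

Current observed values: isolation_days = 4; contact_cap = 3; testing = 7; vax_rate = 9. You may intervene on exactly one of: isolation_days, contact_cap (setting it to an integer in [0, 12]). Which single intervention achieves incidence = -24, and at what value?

set isolation_days = 0

Intervening on isolation_days: with other inputs at their observed values, incidence = 6*isolation_days - 24. Solving for -24 gives isolation_days = 0, within [0, 12].
Intervening on contact_cap: incidence = 2*contact_cap - 6. Reaching -24 requires contact_cap = -9, outside [0, 12].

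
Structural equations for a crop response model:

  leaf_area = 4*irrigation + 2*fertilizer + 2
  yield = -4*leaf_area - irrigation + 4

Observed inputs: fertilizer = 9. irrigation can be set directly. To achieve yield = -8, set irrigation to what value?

irrigation = -4

Substituting into the leaf_area equation gives leaf_area = 4*irrigation + 20.
Substituting into the yield equation gives yield = -17*irrigation - 76.
Solve -17*irrigation - 76 = -8: irrigation = (-8 + 76) / -17 = -4.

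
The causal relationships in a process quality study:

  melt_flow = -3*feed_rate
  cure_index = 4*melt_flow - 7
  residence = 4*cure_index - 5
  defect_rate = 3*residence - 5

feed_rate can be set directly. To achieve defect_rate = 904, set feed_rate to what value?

Substituting into the cure_index equation gives cure_index = -12*feed_rate - 7.
residence becomes -48*feed_rate - 33.
Substituting into the defect_rate equation gives defect_rate = -144*feed_rate - 104.
Solve -144*feed_rate - 104 = 904: feed_rate = (904 + 104) / -144 = -7.

feed_rate = -7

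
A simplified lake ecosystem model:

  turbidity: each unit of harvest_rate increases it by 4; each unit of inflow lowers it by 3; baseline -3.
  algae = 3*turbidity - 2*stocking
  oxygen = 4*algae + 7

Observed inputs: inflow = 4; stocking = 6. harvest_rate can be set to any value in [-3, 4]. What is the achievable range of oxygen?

-365 to -29

Substituting into the turbidity equation gives turbidity = 4*harvest_rate - 15.
This gives algae = 12*harvest_rate - 57.
Substituting into the oxygen equation gives oxygen = 48*harvest_rate - 221.
Linear in harvest_rate, so extremes are at the endpoints: harvest_rate = -3 gives oxygen = -365; harvest_rate = 4 gives oxygen = -29.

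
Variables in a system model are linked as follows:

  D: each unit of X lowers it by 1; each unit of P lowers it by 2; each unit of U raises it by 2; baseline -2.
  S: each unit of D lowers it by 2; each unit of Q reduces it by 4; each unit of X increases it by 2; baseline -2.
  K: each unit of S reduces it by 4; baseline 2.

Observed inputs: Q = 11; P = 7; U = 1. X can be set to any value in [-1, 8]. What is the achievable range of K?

Substituting into the D equation gives D = -X - 14.
So S = 4*X - 18.
K becomes -16*X + 74.
Linear in X, so extremes are at the endpoints: X = -1 gives K = 90; X = 8 gives K = -54.

-54 to 90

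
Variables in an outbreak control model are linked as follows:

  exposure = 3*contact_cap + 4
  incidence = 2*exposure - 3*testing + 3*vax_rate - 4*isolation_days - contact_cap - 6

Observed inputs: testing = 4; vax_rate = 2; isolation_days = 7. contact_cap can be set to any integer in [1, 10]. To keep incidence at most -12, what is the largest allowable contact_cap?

Substituting into the incidence equation gives incidence = 5*contact_cap - 32.
Require 5*contact_cap - 32 ≤ -12, so contact_cap ≤ 4.
The largest integer in [1, 10] satisfying this is 4.

contact_cap = 4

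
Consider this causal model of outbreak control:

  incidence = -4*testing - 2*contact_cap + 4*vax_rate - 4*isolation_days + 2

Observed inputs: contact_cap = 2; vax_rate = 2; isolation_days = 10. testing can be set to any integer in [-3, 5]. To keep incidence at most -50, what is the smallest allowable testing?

testing = 4

Substituting into the incidence equation gives incidence = -4*testing - 34.
Require -4*testing - 34 ≤ -50, so testing ≥ 4.
The smallest integer in [-3, 5] satisfying this is 4.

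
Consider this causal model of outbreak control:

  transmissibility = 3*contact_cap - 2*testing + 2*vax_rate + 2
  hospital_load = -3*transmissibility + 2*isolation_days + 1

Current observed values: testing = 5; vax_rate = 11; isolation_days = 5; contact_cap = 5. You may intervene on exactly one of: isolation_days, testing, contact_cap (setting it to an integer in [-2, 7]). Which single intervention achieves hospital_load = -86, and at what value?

Intervening on isolation_days: with other inputs at their observed values, hospital_load = 2*isolation_days - 86. Solving for -86 gives isolation_days = 0, within [-2, 7].
Intervening on testing: hospital_load = 6*testing - 106. Reaching -86 requires testing = 10/3, not an integer.
Intervening on contact_cap: hospital_load = -9*contact_cap - 31. Reaching -86 requires contact_cap = 55/9, not an integer.

set isolation_days = 0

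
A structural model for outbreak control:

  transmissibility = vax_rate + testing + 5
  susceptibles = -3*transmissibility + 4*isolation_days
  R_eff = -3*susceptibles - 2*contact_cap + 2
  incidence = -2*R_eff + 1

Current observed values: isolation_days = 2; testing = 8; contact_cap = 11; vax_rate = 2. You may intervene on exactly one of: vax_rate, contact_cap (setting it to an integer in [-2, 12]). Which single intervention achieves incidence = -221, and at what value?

set contact_cap = 1

Intervening on vax_rate: incidence = -18*vax_rate - 145. Reaching -221 requires vax_rate = 38/9, not an integer.
Intervening on contact_cap: with other inputs at their observed values, incidence = 4*contact_cap - 225. Solving for -221 gives contact_cap = 1, within [-2, 12].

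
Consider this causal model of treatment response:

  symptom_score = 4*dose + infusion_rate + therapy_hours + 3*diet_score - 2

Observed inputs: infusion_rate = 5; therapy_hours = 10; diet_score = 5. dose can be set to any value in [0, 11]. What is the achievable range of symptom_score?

28 to 72

Substituting into the symptom_score equation gives symptom_score = 4*dose + 28.
Linear in dose, so extremes are at the endpoints: dose = 0 gives symptom_score = 28; dose = 11 gives symptom_score = 72.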